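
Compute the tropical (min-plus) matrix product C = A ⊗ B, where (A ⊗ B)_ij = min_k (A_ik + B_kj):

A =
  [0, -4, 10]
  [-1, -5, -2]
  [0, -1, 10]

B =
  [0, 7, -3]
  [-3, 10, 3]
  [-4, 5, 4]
A ⊗ B =
  [-7, 6, -3]
  [-8, 3, -4]
  [-4, 7, -3]

Apply the min-plus product entry-by-entry:
  C[0][0] = min over k of (A[0][0] + B[0][0] = 0 + 0 = 0, A[0][1] + B[1][0] = -4 + -3 = -7, A[0][2] + B[2][0] = 10 + -4 = 6) = -7 (attained at k = 1)
  C[0][1] = min over k of (A[0][0] + B[0][1] = 0 + 7 = 7, A[0][1] + B[1][1] = -4 + 10 = 6, A[0][2] + B[2][1] = 10 + 5 = 15) = 6 (attained at k = 1)
  C[0][2] = min over k of (A[0][0] + B[0][2] = 0 + -3 = -3, A[0][1] + B[1][2] = -4 + 3 = -1, A[0][2] + B[2][2] = 10 + 4 = 14) = -3 (attained at k = 0)
  C[1][0] = min over k of (A[1][0] + B[0][0] = -1 + 0 = -1, A[1][1] + B[1][0] = -5 + -3 = -8, A[1][2] + B[2][0] = -2 + -4 = -6) = -8 (attained at k = 1)
  C[1][1] = min over k of (A[1][0] + B[0][1] = -1 + 7 = 6, A[1][1] + B[1][1] = -5 + 10 = 5, A[1][2] + B[2][1] = -2 + 5 = 3) = 3 (attained at k = 2)
  C[1][2] = min over k of (A[1][0] + B[0][2] = -1 + -3 = -4, A[1][1] + B[1][2] = -5 + 3 = -2, A[1][2] + B[2][2] = -2 + 4 = 2) = -4 (attained at k = 0)
  C[2][0] = min over k of (A[2][0] + B[0][0] = 0 + 0 = 0, A[2][1] + B[1][0] = -1 + -3 = -4, A[2][2] + B[2][0] = 10 + -4 = 6) = -4 (attained at k = 1)
  C[2][1] = min over k of (A[2][0] + B[0][1] = 0 + 7 = 7, A[2][1] + B[1][1] = -1 + 10 = 9, A[2][2] + B[2][1] = 10 + 5 = 15) = 7 (attained at k = 0)
  C[2][2] = min over k of (A[2][0] + B[0][2] = 0 + -3 = -3, A[2][1] + B[1][2] = -1 + 3 = 2, A[2][2] + B[2][2] = 10 + 4 = 14) = -3 (attained at k = 0)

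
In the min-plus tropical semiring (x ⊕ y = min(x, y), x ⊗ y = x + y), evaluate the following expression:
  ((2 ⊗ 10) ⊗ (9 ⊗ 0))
((2 ⊗ 10) ⊗ (9 ⊗ 0)) = 21

Expand innermost to outermost. Recall ⊕ takes the minimum of its arguments and ⊗ takes their sum. Working out the expression ((2 ⊗ 10) ⊗ (9 ⊗ 0)) gives 21.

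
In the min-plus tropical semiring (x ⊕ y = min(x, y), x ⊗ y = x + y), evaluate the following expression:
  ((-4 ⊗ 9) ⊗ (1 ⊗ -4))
((-4 ⊗ 9) ⊗ (1 ⊗ -4)) = 2

Expand innermost to outermost. Recall ⊕ takes the minimum of its arguments and ⊗ takes their sum. Working out the expression ((-4 ⊗ 9) ⊗ (1 ⊗ -4)) gives 2.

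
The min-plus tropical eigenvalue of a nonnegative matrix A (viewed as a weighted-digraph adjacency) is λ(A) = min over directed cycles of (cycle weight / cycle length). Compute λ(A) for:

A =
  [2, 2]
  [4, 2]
λ(A) = 2

Enumerate directed cycles and compute their means (weight / length). Sample:
  cycle 0 → 0: weight = 2, length = 1, mean = 2/1 ≈ 2.000
  cycle 1 → 1: weight = 2, length = 1, mean = 2/1 ≈ 2.000
  cycle 0 → 1 → 0: weight = 6, length = 2, mean = 6/2 ≈ 3.000
  cycle 1 → 0 → 1: weight = 6, length = 2, mean = 6/2 ≈ 3.000
Minimum mean = 2.000, attained e.g. along the cycle 0 → 0 with weight 2 and length 1. So λ(A) = 2/1 = 2.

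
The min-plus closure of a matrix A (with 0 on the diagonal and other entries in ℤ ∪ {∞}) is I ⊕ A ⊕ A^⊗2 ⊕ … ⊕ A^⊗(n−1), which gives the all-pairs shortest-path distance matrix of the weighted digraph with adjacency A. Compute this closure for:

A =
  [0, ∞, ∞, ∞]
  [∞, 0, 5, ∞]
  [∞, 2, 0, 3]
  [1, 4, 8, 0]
Closure =
  [0, ∞, ∞, ∞]
  [9, 0, 5, 8]
  [4, 2, 0, 3]
  [1, 4, 8, 0]

This is the Floyd-Warshall all-pairs shortest-path computation. For each intermediate vertex k = 0, 1, …, 3, update dist[i][j] ← min(dist[i][j], dist[i][k] + dist[k][j]). The final matrix gives, for each (i, j), the minimum total weight of any directed path from i to j (possibly empty when i = j).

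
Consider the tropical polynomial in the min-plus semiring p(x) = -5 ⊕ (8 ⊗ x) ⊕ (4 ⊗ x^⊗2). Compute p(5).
p(5) = -5

A tropical monomial a ⊗ x^⊗i evaluates to a + i · x. Evaluating each term at x = 5:
  Term 0 contributes -5 + 0 · 5 = -5
  Term 1 contributes 8 + 1 · 5 = 13
  Term 2 contributes 4 + 2 · 5 = 14
p(5) = ⊕ of these = min[-5, 13, 14] = -5.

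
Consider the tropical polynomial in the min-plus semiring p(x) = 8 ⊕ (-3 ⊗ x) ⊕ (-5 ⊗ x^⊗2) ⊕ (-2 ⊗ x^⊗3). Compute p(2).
p(2) = -1

A tropical monomial a ⊗ x^⊗i evaluates to a + i · x. Evaluating each term at x = 2:
  Term 0 contributes 8 + 0 · 2 = 8
  Term 1 contributes -3 + 1 · 2 = -1
  Term 2 contributes -5 + 2 · 2 = -1
  Term 3 contributes -2 + 3 · 2 = 4
p(2) = ⊕ of these = min[8, -1, -1, 4] = -1.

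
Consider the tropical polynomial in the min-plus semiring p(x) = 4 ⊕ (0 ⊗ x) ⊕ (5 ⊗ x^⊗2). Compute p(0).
p(0) = 0

A tropical monomial a ⊗ x^⊗i evaluates to a + i · x. Evaluating each term at x = 0:
  Term 0 contributes 4 + 0 · 0 = 4
  Term 1 contributes 0 + 1 · 0 = 0
  Term 2 contributes 5 + 2 · 0 = 5
p(0) = ⊕ of these = min[4, 0, 5] = 0.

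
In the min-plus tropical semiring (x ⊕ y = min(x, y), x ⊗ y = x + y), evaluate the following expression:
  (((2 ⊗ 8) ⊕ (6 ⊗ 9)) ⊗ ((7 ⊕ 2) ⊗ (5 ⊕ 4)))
(((2 ⊗ 8) ⊕ (6 ⊗ 9)) ⊗ ((7 ⊕ 2) ⊗ (5 ⊕ 4))) = 16

Expand innermost to outermost. Recall ⊕ takes the minimum of its arguments and ⊗ takes their sum. Working out the expression (((2 ⊗ 8) ⊕ (6 ⊗ 9)) ⊗ ((7 ⊕ 2) ⊗ (5 ⊕ 4))) gives 16.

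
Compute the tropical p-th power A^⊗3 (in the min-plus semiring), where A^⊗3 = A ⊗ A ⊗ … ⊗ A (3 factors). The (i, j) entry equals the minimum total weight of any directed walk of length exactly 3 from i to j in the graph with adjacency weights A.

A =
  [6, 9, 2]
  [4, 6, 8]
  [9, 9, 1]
A^⊗3 =
  [12, 12, 4]
  [15, 15, 7]
  [11, 11, 3]

Each entry (A^⊗3)_ij equals the minimum over all length-3 walks i = v_0 → v_1 → … → v_3 = j of Σ_t A[v_t][v_{t+1}]. For example, for (i, j) = (0, 2) we minimise over 9 possible intermediate vertex sequences; the minimum is 4, attained along the walk 0 → 2 → 2 → 2.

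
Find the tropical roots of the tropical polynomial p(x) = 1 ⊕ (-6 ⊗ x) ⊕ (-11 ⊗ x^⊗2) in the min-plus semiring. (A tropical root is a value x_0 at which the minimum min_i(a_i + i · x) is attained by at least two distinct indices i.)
Roots: {5, 7}

Each tropical root is a break point of the lower envelope of the lines y = a_i + i · x (there are 3 lines, with slopes 0, 1, ..., 2). Only the lines that attain the minimum somewhere contribute to roots; other lines are dominated. Here the surviving (envelope) indices are i = 2, i = 1, i = 0.
Intersections between consecutive envelope lines give the roots: for adjacent envelope indices i < j the intersection is x = (a_i − a_j) / (j − i). Reading off the sorted break points: {5, 7}.
Verification: at each break x_0, at least two indices attain the minimum of min_i(a_i + i · x_0).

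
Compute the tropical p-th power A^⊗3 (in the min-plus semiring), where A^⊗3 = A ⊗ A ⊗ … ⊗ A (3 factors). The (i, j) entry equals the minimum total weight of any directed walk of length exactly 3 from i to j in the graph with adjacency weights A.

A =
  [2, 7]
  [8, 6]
A^⊗3 =
  [6, 11]
  [12, 17]

Each entry (A^⊗3)_ij equals the minimum over all length-3 walks i = v_0 → v_1 → … → v_3 = j of Σ_t A[v_t][v_{t+1}]. For example, for (i, j) = (0, 1) we minimise over 4 possible intermediate vertex sequences; the minimum is 11, attained along the walk 0 → 0 → 0 → 1.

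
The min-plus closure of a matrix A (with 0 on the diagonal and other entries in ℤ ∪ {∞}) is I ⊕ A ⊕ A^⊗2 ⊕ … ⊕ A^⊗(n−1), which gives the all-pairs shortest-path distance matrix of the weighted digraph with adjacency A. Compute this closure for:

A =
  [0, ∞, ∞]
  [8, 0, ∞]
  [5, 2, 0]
Closure =
  [0, ∞, ∞]
  [8, 0, ∞]
  [5, 2, 0]

This is the Floyd-Warshall all-pairs shortest-path computation. For each intermediate vertex k = 0, 1, …, 2, update dist[i][j] ← min(dist[i][j], dist[i][k] + dist[k][j]). The final matrix gives, for each (i, j), the minimum total weight of any directed path from i to j (possibly empty when i = j).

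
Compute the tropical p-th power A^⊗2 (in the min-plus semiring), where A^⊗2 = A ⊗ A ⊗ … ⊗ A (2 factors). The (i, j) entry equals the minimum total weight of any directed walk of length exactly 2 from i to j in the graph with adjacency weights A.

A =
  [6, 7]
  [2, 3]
A^⊗2 =
  [9, 10]
  [5, 6]

Each entry (A^⊗2)_ij equals the minimum over all length-2 walks i = v_0 → v_1 → … → v_2 = j of Σ_t A[v_t][v_{t+1}]. For example, for (i, j) = (0, 1) we minimise over 2 possible intermediate vertex sequences; the minimum is 10, attained along the walk 0 → 1 → 1.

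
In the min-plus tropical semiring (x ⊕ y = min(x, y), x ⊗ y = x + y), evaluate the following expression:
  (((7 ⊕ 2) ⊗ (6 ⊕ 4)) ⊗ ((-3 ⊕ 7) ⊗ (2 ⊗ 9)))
(((7 ⊕ 2) ⊗ (6 ⊕ 4)) ⊗ ((-3 ⊕ 7) ⊗ (2 ⊗ 9))) = 14

Expand innermost to outermost. Recall ⊕ takes the minimum of its arguments and ⊗ takes their sum. Working out the expression (((7 ⊕ 2) ⊗ (6 ⊕ 4)) ⊗ ((-3 ⊕ 7) ⊗ (2 ⊗ 9))) gives 14.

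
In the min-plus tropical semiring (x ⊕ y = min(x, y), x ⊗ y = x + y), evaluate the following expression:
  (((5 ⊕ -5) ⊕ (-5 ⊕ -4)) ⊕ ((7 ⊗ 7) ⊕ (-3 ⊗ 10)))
(((5 ⊕ -5) ⊕ (-5 ⊕ -4)) ⊕ ((7 ⊗ 7) ⊕ (-3 ⊗ 10))) = -5

Expand innermost to outermost. Recall ⊕ takes the minimum of its arguments and ⊗ takes their sum. Working out the expression (((5 ⊕ -5) ⊕ (-5 ⊕ -4)) ⊕ ((7 ⊗ 7) ⊕ (-3 ⊗ 10))) gives -5.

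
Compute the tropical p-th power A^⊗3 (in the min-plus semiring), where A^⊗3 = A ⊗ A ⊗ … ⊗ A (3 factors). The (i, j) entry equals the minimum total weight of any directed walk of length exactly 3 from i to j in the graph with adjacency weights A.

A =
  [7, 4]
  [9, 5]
A^⊗3 =
  [18, 14]
  [19, 15]

Each entry (A^⊗3)_ij equals the minimum over all length-3 walks i = v_0 → v_1 → … → v_3 = j of Σ_t A[v_t][v_{t+1}]. For example, for (i, j) = (0, 1) we minimise over 4 possible intermediate vertex sequences; the minimum is 14, attained along the walk 0 → 1 → 1 → 1.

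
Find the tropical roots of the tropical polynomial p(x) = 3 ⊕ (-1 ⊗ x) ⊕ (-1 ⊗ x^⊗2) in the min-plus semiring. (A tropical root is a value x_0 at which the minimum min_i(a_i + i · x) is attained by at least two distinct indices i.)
Roots: {0, 4}

Each tropical root is a break point of the lower envelope of the lines y = a_i + i · x (there are 3 lines, with slopes 0, 1, ..., 2). Only the lines that attain the minimum somewhere contribute to roots; other lines are dominated. Here the surviving (envelope) indices are i = 2, i = 1, i = 0.
Intersections between consecutive envelope lines give the roots: for adjacent envelope indices i < j the intersection is x = (a_i − a_j) / (j − i). Reading off the sorted break points: {0, 4}.
Verification: at each break x_0, at least two indices attain the minimum of min_i(a_i + i · x_0).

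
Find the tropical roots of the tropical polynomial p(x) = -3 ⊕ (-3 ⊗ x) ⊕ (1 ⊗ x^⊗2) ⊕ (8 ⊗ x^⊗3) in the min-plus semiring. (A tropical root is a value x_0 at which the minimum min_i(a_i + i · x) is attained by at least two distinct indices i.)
Roots: {-7, -4, 0}

Each tropical root is a break point of the lower envelope of the lines y = a_i + i · x (there are 4 lines, with slopes 0, 1, ..., 3). Only the lines that attain the minimum somewhere contribute to roots; other lines are dominated. Here the surviving (envelope) indices are i = 3, i = 2, i = 1, i = 0.
Intersections between consecutive envelope lines give the roots: for adjacent envelope indices i < j the intersection is x = (a_i − a_j) / (j − i). Reading off the sorted break points: {-7, -4, 0}.
Verification: at each break x_0, at least two indices attain the minimum of min_i(a_i + i · x_0).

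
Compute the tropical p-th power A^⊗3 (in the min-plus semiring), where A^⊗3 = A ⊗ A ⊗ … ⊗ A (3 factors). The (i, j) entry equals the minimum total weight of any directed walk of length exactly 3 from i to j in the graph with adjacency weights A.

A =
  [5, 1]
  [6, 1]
A^⊗3 =
  [8, 3]
  [8, 3]

Each entry (A^⊗3)_ij equals the minimum over all length-3 walks i = v_0 → v_1 → … → v_3 = j of Σ_t A[v_t][v_{t+1}]. For example, for (i, j) = (0, 1) we minimise over 4 possible intermediate vertex sequences; the minimum is 3, attained along the walk 0 → 1 → 1 → 1.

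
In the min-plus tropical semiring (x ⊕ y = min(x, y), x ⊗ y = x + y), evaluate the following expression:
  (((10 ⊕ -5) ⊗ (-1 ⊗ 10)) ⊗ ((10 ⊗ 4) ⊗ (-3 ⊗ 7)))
(((10 ⊕ -5) ⊗ (-1 ⊗ 10)) ⊗ ((10 ⊗ 4) ⊗ (-3 ⊗ 7))) = 22

Expand innermost to outermost. Recall ⊕ takes the minimum of its arguments and ⊗ takes their sum. Working out the expression (((10 ⊕ -5) ⊗ (-1 ⊗ 10)) ⊗ ((10 ⊗ 4) ⊗ (-3 ⊗ 7))) gives 22.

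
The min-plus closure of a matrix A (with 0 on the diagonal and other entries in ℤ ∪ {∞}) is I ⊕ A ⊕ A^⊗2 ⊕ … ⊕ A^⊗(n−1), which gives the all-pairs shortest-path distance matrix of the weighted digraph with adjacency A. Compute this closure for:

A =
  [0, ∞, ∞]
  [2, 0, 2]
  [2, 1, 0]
Closure =
  [0, ∞, ∞]
  [2, 0, 2]
  [2, 1, 0]

This is the Floyd-Warshall all-pairs shortest-path computation. For each intermediate vertex k = 0, 1, …, 2, update dist[i][j] ← min(dist[i][j], dist[i][k] + dist[k][j]). The final matrix gives, for each (i, j), the minimum total weight of any directed path from i to j (possibly empty when i = j).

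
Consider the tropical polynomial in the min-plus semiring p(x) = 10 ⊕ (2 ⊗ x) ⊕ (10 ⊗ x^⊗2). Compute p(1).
p(1) = 3

A tropical monomial a ⊗ x^⊗i evaluates to a + i · x. Evaluating each term at x = 1:
  Term 0 contributes 10 + 0 · 1 = 10
  Term 1 contributes 2 + 1 · 1 = 3
  Term 2 contributes 10 + 2 · 1 = 12
p(1) = ⊕ of these = min[10, 3, 12] = 3.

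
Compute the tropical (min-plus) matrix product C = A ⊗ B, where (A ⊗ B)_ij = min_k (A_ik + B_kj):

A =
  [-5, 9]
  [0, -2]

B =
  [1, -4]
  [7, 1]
A ⊗ B =
  [-4, -9]
  [1, -4]

Apply the min-plus product entry-by-entry:
  C[0][0] = min over k of (A[0][0] + B[0][0] = -5 + 1 = -4, A[0][1] + B[1][0] = 9 + 7 = 16) = -4 (attained at k = 0)
  C[0][1] = min over k of (A[0][0] + B[0][1] = -5 + -4 = -9, A[0][1] + B[1][1] = 9 + 1 = 10) = -9 (attained at k = 0)
  C[1][0] = min over k of (A[1][0] + B[0][0] = 0 + 1 = 1, A[1][1] + B[1][0] = -2 + 7 = 5) = 1 (attained at k = 0)
  C[1][1] = min over k of (A[1][0] + B[0][1] = 0 + -4 = -4, A[1][1] + B[1][1] = -2 + 1 = -1) = -4 (attained at k = 0)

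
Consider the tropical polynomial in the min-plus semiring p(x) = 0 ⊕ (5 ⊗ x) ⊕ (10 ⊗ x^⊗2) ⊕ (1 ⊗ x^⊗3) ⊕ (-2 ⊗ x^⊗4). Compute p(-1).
p(-1) = -6

A tropical monomial a ⊗ x^⊗i evaluates to a + i · x. Evaluating each term at x = -1:
  Term 0 contributes 0 + 0 · -1 = 0
  Term 1 contributes 5 + 1 · -1 = 4
  Term 2 contributes 10 + 2 · -1 = 8
  Term 3 contributes 1 + 3 · -1 = -2
  Term 4 contributes -2 + 4 · -1 = -6
p(-1) = ⊕ of these = min[0, 4, 8, -2, -6] = -6.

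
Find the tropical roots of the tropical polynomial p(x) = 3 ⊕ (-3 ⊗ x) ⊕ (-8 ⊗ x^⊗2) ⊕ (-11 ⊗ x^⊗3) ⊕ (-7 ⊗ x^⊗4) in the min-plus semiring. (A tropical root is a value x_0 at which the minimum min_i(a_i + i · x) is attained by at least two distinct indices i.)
Roots: {-4, 3, 5, 6}

Each tropical root is a break point of the lower envelope of the lines y = a_i + i · x (there are 5 lines, with slopes 0, 1, ..., 4). Only the lines that attain the minimum somewhere contribute to roots; other lines are dominated. Here the surviving (envelope) indices are i = 4, i = 3, i = 2, i = 1, i = 0.
Intersections between consecutive envelope lines give the roots: for adjacent envelope indices i < j the intersection is x = (a_i − a_j) / (j − i). Reading off the sorted break points: {-4, 3, 5, 6}.
Verification: at each break x_0, at least two indices attain the minimum of min_i(a_i + i · x_0).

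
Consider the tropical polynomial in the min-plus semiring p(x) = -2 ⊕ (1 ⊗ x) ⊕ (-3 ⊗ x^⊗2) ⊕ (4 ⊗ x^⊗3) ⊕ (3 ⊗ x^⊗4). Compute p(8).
p(8) = -2

A tropical monomial a ⊗ x^⊗i evaluates to a + i · x. Evaluating each term at x = 8:
  Term 0 contributes -2 + 0 · 8 = -2
  Term 1 contributes 1 + 1 · 8 = 9
  Term 2 contributes -3 + 2 · 8 = 13
  Term 3 contributes 4 + 3 · 8 = 28
  Term 4 contributes 3 + 4 · 8 = 35
p(8) = ⊕ of these = min[-2, 9, 13, 28, 35] = -2.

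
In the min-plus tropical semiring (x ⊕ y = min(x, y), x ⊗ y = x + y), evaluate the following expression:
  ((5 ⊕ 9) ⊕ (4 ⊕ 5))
((5 ⊕ 9) ⊕ (4 ⊕ 5)) = 4

Expand innermost to outermost. Recall ⊕ takes the minimum of its arguments and ⊗ takes their sum. Working out the expression ((5 ⊕ 9) ⊕ (4 ⊕ 5)) gives 4.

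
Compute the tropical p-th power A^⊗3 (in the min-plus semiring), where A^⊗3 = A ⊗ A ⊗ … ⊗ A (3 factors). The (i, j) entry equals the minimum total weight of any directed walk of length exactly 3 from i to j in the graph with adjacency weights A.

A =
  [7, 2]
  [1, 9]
A^⊗3 =
  [10, 5]
  [4, 10]

Each entry (A^⊗3)_ij equals the minimum over all length-3 walks i = v_0 → v_1 → … → v_3 = j of Σ_t A[v_t][v_{t+1}]. For example, for (i, j) = (0, 1) we minimise over 4 possible intermediate vertex sequences; the minimum is 5, attained along the walk 0 → 1 → 0 → 1.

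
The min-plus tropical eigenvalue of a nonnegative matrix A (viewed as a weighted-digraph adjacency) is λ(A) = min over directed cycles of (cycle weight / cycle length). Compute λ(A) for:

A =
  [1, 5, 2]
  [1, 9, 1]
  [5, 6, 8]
λ(A) = 1

Enumerate directed cycles and compute their means (weight / length). Sample:
  cycle 0 → 0: weight = 1, length = 1, mean = 1/1 ≈ 1.000
  cycle 1 → 1: weight = 9, length = 1, mean = 9/1 ≈ 9.000
  cycle 2 → 2: weight = 8, length = 1, mean = 8/1 ≈ 8.000
  cycle 0 → 1 → 0: weight = 6, length = 2, mean = 6/2 ≈ 3.000
  cycle 0 → 2 → 0: weight = 7, length = 2, mean = 7/2 ≈ 3.500
  cycle 1 → 0 → 1: weight = 6, length = 2, mean = 6/2 ≈ 3.000
Minimum mean = 1.000, attained e.g. along the cycle 0 → 0 with weight 1 and length 1. So λ(A) = 1/1 = 1.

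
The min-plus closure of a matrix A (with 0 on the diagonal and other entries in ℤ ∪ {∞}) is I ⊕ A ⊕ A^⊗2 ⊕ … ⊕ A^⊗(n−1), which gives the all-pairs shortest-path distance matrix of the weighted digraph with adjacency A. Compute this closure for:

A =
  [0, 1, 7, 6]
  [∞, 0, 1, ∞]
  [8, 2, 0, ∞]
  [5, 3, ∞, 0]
Closure =
  [0, 1, 2, 6]
  [9, 0, 1, 15]
  [8, 2, 0, 14]
  [5, 3, 4, 0]

This is the Floyd-Warshall all-pairs shortest-path computation. For each intermediate vertex k = 0, 1, …, 3, update dist[i][j] ← min(dist[i][j], dist[i][k] + dist[k][j]). The final matrix gives, for each (i, j), the minimum total weight of any directed path from i to j (possibly empty when i = j).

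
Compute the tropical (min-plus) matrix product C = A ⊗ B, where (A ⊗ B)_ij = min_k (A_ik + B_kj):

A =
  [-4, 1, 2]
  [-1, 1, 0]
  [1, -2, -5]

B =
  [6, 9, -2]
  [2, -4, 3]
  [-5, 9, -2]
A ⊗ B =
  [-3, -3, -6]
  [-5, -3, -3]
  [-10, -6, -7]

Apply the min-plus product entry-by-entry:
  C[0][0] = min over k of (A[0][0] + B[0][0] = -4 + 6 = 2, A[0][1] + B[1][0] = 1 + 2 = 3, A[0][2] + B[2][0] = 2 + -5 = -3) = -3 (attained at k = 2)
  C[0][1] = min over k of (A[0][0] + B[0][1] = -4 + 9 = 5, A[0][1] + B[1][1] = 1 + -4 = -3, A[0][2] + B[2][1] = 2 + 9 = 11) = -3 (attained at k = 1)
  C[0][2] = min over k of (A[0][0] + B[0][2] = -4 + -2 = -6, A[0][1] + B[1][2] = 1 + 3 = 4, A[0][2] + B[2][2] = 2 + -2 = 0) = -6 (attained at k = 0)
  C[1][0] = min over k of (A[1][0] + B[0][0] = -1 + 6 = 5, A[1][1] + B[1][0] = 1 + 2 = 3, A[1][2] + B[2][0] = 0 + -5 = -5) = -5 (attained at k = 2)
  C[1][1] = min over k of (A[1][0] + B[0][1] = -1 + 9 = 8, A[1][1] + B[1][1] = 1 + -4 = -3, A[1][2] + B[2][1] = 0 + 9 = 9) = -3 (attained at k = 1)
  C[1][2] = min over k of (A[1][0] + B[0][2] = -1 + -2 = -3, A[1][1] + B[1][2] = 1 + 3 = 4, A[1][2] + B[2][2] = 0 + -2 = -2) = -3 (attained at k = 0)
  C[2][0] = min over k of (A[2][0] + B[0][0] = 1 + 6 = 7, A[2][1] + B[1][0] = -2 + 2 = 0, A[2][2] + B[2][0] = -5 + -5 = -10) = -10 (attained at k = 2)
  C[2][1] = min over k of (A[2][0] + B[0][1] = 1 + 9 = 10, A[2][1] + B[1][1] = -2 + -4 = -6, A[2][2] + B[2][1] = -5 + 9 = 4) = -6 (attained at k = 1)
  C[2][2] = min over k of (A[2][0] + B[0][2] = 1 + -2 = -1, A[2][1] + B[1][2] = -2 + 3 = 1, A[2][2] + B[2][2] = -5 + -2 = -7) = -7 (attained at k = 2)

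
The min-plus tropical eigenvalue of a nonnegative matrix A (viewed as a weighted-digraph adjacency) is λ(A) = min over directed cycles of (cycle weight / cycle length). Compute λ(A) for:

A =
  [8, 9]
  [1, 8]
λ(A) = 5

Enumerate directed cycles and compute their means (weight / length). Sample:
  cycle 0 → 0: weight = 8, length = 1, mean = 8/1 ≈ 8.000
  cycle 1 → 1: weight = 8, length = 1, mean = 8/1 ≈ 8.000
  cycle 0 → 1 → 0: weight = 10, length = 2, mean = 10/2 ≈ 5.000
  cycle 1 → 0 → 1: weight = 10, length = 2, mean = 10/2 ≈ 5.000
Minimum mean = 5.000, attained e.g. along the cycle 0 → 1 → 0 with weight 10 and length 2. So λ(A) = 10/2 = 5.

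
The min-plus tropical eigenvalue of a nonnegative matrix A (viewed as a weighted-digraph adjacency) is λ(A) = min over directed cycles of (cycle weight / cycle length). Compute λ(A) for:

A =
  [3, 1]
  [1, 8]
λ(A) = 1

Enumerate directed cycles and compute their means (weight / length). Sample:
  cycle 0 → 0: weight = 3, length = 1, mean = 3/1 ≈ 3.000
  cycle 1 → 1: weight = 8, length = 1, mean = 8/1 ≈ 8.000
  cycle 0 → 1 → 0: weight = 2, length = 2, mean = 2/2 ≈ 1.000
  cycle 1 → 0 → 1: weight = 2, length = 2, mean = 2/2 ≈ 1.000
Minimum mean = 1.000, attained e.g. along the cycle 0 → 1 → 0 with weight 2 and length 2. So λ(A) = 2/2 = 1.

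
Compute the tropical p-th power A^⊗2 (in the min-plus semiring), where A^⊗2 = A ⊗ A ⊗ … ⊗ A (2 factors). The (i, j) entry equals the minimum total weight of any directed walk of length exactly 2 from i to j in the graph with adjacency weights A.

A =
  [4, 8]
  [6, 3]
A^⊗2 =
  [8, 11]
  [9, 6]

Each entry (A^⊗2)_ij equals the minimum over all length-2 walks i = v_0 → v_1 → … → v_2 = j of Σ_t A[v_t][v_{t+1}]. For example, for (i, j) = (0, 1) we minimise over 2 possible intermediate vertex sequences; the minimum is 11, attained along the walk 0 → 1 → 1.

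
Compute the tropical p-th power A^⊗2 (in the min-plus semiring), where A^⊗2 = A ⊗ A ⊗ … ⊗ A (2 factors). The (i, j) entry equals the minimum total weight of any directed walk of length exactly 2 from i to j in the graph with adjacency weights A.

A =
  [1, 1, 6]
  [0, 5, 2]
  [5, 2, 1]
A^⊗2 =
  [1, 2, 3]
  [1, 1, 3]
  [2, 3, 2]

Each entry (A^⊗2)_ij equals the minimum over all length-2 walks i = v_0 → v_1 → … → v_2 = j of Σ_t A[v_t][v_{t+1}]. For example, for (i, j) = (0, 2) we minimise over 3 possible intermediate vertex sequences; the minimum is 3, attained along the walk 0 → 1 → 2.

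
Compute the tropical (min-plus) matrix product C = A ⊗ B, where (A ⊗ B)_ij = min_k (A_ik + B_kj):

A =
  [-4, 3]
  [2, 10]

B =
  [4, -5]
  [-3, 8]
A ⊗ B =
  [0, -9]
  [6, -3]

Apply the min-plus product entry-by-entry:
  C[0][0] = min over k of (A[0][0] + B[0][0] = -4 + 4 = 0, A[0][1] + B[1][0] = 3 + -3 = 0) = 0 (attained at k = 0)
  C[0][1] = min over k of (A[0][0] + B[0][1] = -4 + -5 = -9, A[0][1] + B[1][1] = 3 + 8 = 11) = -9 (attained at k = 0)
  C[1][0] = min over k of (A[1][0] + B[0][0] = 2 + 4 = 6, A[1][1] + B[1][0] = 10 + -3 = 7) = 6 (attained at k = 0)
  C[1][1] = min over k of (A[1][0] + B[0][1] = 2 + -5 = -3, A[1][1] + B[1][1] = 10 + 8 = 18) = -3 (attained at k = 0)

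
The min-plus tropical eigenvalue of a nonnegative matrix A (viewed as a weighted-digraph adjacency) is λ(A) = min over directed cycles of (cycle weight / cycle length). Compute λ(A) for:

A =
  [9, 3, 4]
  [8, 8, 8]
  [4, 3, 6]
λ(A) = 4

Enumerate directed cycles and compute their means (weight / length). Sample:
  cycle 0 → 0: weight = 9, length = 1, mean = 9/1 ≈ 9.000
  cycle 1 → 1: weight = 8, length = 1, mean = 8/1 ≈ 8.000
  cycle 2 → 2: weight = 6, length = 1, mean = 6/1 ≈ 6.000
  cycle 0 → 1 → 0: weight = 11, length = 2, mean = 11/2 ≈ 5.500
  cycle 0 → 2 → 0: weight = 8, length = 2, mean = 8/2 ≈ 4.000
  cycle 1 → 0 → 1: weight = 11, length = 2, mean = 11/2 ≈ 5.500
Minimum mean = 4.000, attained e.g. along the cycle 0 → 2 → 0 with weight 8 and length 2. So λ(A) = 8/2 = 4.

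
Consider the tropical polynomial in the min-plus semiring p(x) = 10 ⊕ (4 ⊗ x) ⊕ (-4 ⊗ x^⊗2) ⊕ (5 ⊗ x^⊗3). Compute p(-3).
p(-3) = -10

A tropical monomial a ⊗ x^⊗i evaluates to a + i · x. Evaluating each term at x = -3:
  Term 0 contributes 10 + 0 · -3 = 10
  Term 1 contributes 4 + 1 · -3 = 1
  Term 2 contributes -4 + 2 · -3 = -10
  Term 3 contributes 5 + 3 · -3 = -4
p(-3) = ⊕ of these = min[10, 1, -10, -4] = -10.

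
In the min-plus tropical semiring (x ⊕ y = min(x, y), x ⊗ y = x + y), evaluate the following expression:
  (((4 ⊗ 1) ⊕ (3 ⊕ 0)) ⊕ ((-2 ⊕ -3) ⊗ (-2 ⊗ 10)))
(((4 ⊗ 1) ⊕ (3 ⊕ 0)) ⊕ ((-2 ⊕ -3) ⊗ (-2 ⊗ 10))) = 0

Expand innermost to outermost. Recall ⊕ takes the minimum of its arguments and ⊗ takes their sum. Working out the expression (((4 ⊗ 1) ⊕ (3 ⊕ 0)) ⊕ ((-2 ⊕ -3) ⊗ (-2 ⊗ 10))) gives 0.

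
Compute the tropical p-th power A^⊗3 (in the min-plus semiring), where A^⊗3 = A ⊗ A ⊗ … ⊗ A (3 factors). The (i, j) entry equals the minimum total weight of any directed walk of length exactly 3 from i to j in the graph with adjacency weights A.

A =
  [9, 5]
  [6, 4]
A^⊗3 =
  [15, 13]
  [14, 12]

Each entry (A^⊗3)_ij equals the minimum over all length-3 walks i = v_0 → v_1 → … → v_3 = j of Σ_t A[v_t][v_{t+1}]. For example, for (i, j) = (0, 1) we minimise over 4 possible intermediate vertex sequences; the minimum is 13, attained along the walk 0 → 1 → 1 → 1.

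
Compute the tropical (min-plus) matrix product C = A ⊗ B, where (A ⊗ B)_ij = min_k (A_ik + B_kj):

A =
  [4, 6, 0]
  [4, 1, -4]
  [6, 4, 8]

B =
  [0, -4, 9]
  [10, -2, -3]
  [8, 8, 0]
A ⊗ B =
  [4, 0, 0]
  [4, -1, -4]
  [6, 2, 1]

Apply the min-plus product entry-by-entry:
  C[0][0] = min over k of (A[0][0] + B[0][0] = 4 + 0 = 4, A[0][1] + B[1][0] = 6 + 10 = 16, A[0][2] + B[2][0] = 0 + 8 = 8) = 4 (attained at k = 0)
  C[0][1] = min over k of (A[0][0] + B[0][1] = 4 + -4 = 0, A[0][1] + B[1][1] = 6 + -2 = 4, A[0][2] + B[2][1] = 0 + 8 = 8) = 0 (attained at k = 0)
  C[0][2] = min over k of (A[0][0] + B[0][2] = 4 + 9 = 13, A[0][1] + B[1][2] = 6 + -3 = 3, A[0][2] + B[2][2] = 0 + 0 = 0) = 0 (attained at k = 2)
  C[1][0] = min over k of (A[1][0] + B[0][0] = 4 + 0 = 4, A[1][1] + B[1][0] = 1 + 10 = 11, A[1][2] + B[2][0] = -4 + 8 = 4) = 4 (attained at k = 0)
  C[1][1] = min over k of (A[1][0] + B[0][1] = 4 + -4 = 0, A[1][1] + B[1][1] = 1 + -2 = -1, A[1][2] + B[2][1] = -4 + 8 = 4) = -1 (attained at k = 1)
  C[1][2] = min over k of (A[1][0] + B[0][2] = 4 + 9 = 13, A[1][1] + B[1][2] = 1 + -3 = -2, A[1][2] + B[2][2] = -4 + 0 = -4) = -4 (attained at k = 2)
  C[2][0] = min over k of (A[2][0] + B[0][0] = 6 + 0 = 6, A[2][1] + B[1][0] = 4 + 10 = 14, A[2][2] + B[2][0] = 8 + 8 = 16) = 6 (attained at k = 0)
  C[2][1] = min over k of (A[2][0] + B[0][1] = 6 + -4 = 2, A[2][1] + B[1][1] = 4 + -2 = 2, A[2][2] + B[2][1] = 8 + 8 = 16) = 2 (attained at k = 0)
  C[2][2] = min over k of (A[2][0] + B[0][2] = 6 + 9 = 15, A[2][1] + B[1][2] = 4 + -3 = 1, A[2][2] + B[2][2] = 8 + 0 = 8) = 1 (attained at k = 1)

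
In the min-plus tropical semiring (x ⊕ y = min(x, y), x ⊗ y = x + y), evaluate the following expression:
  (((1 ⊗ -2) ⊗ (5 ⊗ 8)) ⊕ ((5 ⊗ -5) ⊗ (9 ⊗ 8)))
(((1 ⊗ -2) ⊗ (5 ⊗ 8)) ⊕ ((5 ⊗ -5) ⊗ (9 ⊗ 8))) = 12

Expand innermost to outermost. Recall ⊕ takes the minimum of its arguments and ⊗ takes their sum. Working out the expression (((1 ⊗ -2) ⊗ (5 ⊗ 8)) ⊕ ((5 ⊗ -5) ⊗ (9 ⊗ 8))) gives 12.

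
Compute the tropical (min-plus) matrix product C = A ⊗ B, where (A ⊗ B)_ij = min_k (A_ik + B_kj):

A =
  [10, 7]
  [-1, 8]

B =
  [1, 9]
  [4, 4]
A ⊗ B =
  [11, 11]
  [0, 8]

Apply the min-plus product entry-by-entry:
  C[0][0] = min over k of (A[0][0] + B[0][0] = 10 + 1 = 11, A[0][1] + B[1][0] = 7 + 4 = 11) = 11 (attained at k = 0)
  C[0][1] = min over k of (A[0][0] + B[0][1] = 10 + 9 = 19, A[0][1] + B[1][1] = 7 + 4 = 11) = 11 (attained at k = 1)
  C[1][0] = min over k of (A[1][0] + B[0][0] = -1 + 1 = 0, A[1][1] + B[1][0] = 8 + 4 = 12) = 0 (attained at k = 0)
  C[1][1] = min over k of (A[1][0] + B[0][1] = -1 + 9 = 8, A[1][1] + B[1][1] = 8 + 4 = 12) = 8 (attained at k = 0)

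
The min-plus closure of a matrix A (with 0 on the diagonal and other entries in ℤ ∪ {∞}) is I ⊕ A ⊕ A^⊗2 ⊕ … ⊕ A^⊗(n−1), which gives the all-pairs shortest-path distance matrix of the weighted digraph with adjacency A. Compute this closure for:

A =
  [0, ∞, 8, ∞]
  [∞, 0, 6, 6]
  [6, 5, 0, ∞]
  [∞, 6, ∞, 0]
Closure =
  [0, 13, 8, 19]
  [12, 0, 6, 6]
  [6, 5, 0, 11]
  [18, 6, 12, 0]

This is the Floyd-Warshall all-pairs shortest-path computation. For each intermediate vertex k = 0, 1, …, 3, update dist[i][j] ← min(dist[i][j], dist[i][k] + dist[k][j]). The final matrix gives, for each (i, j), the minimum total weight of any directed path from i to j (possibly empty when i = j).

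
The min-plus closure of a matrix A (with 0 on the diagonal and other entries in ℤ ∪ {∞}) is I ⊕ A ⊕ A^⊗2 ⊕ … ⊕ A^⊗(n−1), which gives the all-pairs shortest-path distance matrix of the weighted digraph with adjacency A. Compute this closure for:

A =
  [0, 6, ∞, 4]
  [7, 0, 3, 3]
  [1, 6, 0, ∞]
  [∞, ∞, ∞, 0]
Closure =
  [0, 6, 9, 4]
  [4, 0, 3, 3]
  [1, 6, 0, 5]
  [∞, ∞, ∞, 0]

This is the Floyd-Warshall all-pairs shortest-path computation. For each intermediate vertex k = 0, 1, …, 3, update dist[i][j] ← min(dist[i][j], dist[i][k] + dist[k][j]). The final matrix gives, for each (i, j), the minimum total weight of any directed path from i to j (possibly empty when i = j).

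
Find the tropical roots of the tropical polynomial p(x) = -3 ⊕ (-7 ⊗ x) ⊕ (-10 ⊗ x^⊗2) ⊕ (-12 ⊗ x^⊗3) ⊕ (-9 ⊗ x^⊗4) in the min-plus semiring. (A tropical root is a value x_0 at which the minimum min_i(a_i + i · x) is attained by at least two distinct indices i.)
Roots: {-3, 2, 3, 4}

Each tropical root is a break point of the lower envelope of the lines y = a_i + i · x (there are 5 lines, with slopes 0, 1, ..., 4). Only the lines that attain the minimum somewhere contribute to roots; other lines are dominated. Here the surviving (envelope) indices are i = 4, i = 3, i = 2, i = 1, i = 0.
Intersections between consecutive envelope lines give the roots: for adjacent envelope indices i < j the intersection is x = (a_i − a_j) / (j − i). Reading off the sorted break points: {-3, 2, 3, 4}.
Verification: at each break x_0, at least two indices attain the minimum of min_i(a_i + i · x_0).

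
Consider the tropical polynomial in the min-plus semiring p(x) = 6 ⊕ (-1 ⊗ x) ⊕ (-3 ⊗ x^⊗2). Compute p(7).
p(7) = 6

A tropical monomial a ⊗ x^⊗i evaluates to a + i · x. Evaluating each term at x = 7:
  Term 0 contributes 6 + 0 · 7 = 6
  Term 1 contributes -1 + 1 · 7 = 6
  Term 2 contributes -3 + 2 · 7 = 11
p(7) = ⊕ of these = min[6, 6, 11] = 6.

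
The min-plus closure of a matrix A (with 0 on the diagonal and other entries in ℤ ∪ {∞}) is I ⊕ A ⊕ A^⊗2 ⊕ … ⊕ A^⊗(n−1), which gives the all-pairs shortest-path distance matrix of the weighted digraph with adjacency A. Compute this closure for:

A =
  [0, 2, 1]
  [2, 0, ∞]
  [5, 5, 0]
Closure =
  [0, 2, 1]
  [2, 0, 3]
  [5, 5, 0]

This is the Floyd-Warshall all-pairs shortest-path computation. For each intermediate vertex k = 0, 1, …, 2, update dist[i][j] ← min(dist[i][j], dist[i][k] + dist[k][j]). The final matrix gives, for each (i, j), the minimum total weight of any directed path from i to j (possibly empty when i = j).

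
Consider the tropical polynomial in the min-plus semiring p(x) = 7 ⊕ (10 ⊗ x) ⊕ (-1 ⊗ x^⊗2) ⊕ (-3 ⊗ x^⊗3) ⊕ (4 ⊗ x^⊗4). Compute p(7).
p(7) = 7

A tropical monomial a ⊗ x^⊗i evaluates to a + i · x. Evaluating each term at x = 7:
  Term 0 contributes 7 + 0 · 7 = 7
  Term 1 contributes 10 + 1 · 7 = 17
  Term 2 contributes -1 + 2 · 7 = 13
  Term 3 contributes -3 + 3 · 7 = 18
  Term 4 contributes 4 + 4 · 7 = 32
p(7) = ⊕ of these = min[7, 17, 13, 18, 32] = 7.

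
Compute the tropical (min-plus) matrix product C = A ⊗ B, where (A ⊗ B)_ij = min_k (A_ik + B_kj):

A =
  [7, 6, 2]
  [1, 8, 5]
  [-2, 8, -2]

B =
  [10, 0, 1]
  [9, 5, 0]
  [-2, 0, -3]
A ⊗ B =
  [0, 2, -1]
  [3, 1, 2]
  [-4, -2, -5]

Apply the min-plus product entry-by-entry:
  C[0][0] = min over k of (A[0][0] + B[0][0] = 7 + 10 = 17, A[0][1] + B[1][0] = 6 + 9 = 15, A[0][2] + B[2][0] = 2 + -2 = 0) = 0 (attained at k = 2)
  C[0][1] = min over k of (A[0][0] + B[0][1] = 7 + 0 = 7, A[0][1] + B[1][1] = 6 + 5 = 11, A[0][2] + B[2][1] = 2 + 0 = 2) = 2 (attained at k = 2)
  C[0][2] = min over k of (A[0][0] + B[0][2] = 7 + 1 = 8, A[0][1] + B[1][2] = 6 + 0 = 6, A[0][2] + B[2][2] = 2 + -3 = -1) = -1 (attained at k = 2)
  C[1][0] = min over k of (A[1][0] + B[0][0] = 1 + 10 = 11, A[1][1] + B[1][0] = 8 + 9 = 17, A[1][2] + B[2][0] = 5 + -2 = 3) = 3 (attained at k = 2)
  C[1][1] = min over k of (A[1][0] + B[0][1] = 1 + 0 = 1, A[1][1] + B[1][1] = 8 + 5 = 13, A[1][2] + B[2][1] = 5 + 0 = 5) = 1 (attained at k = 0)
  C[1][2] = min over k of (A[1][0] + B[0][2] = 1 + 1 = 2, A[1][1] + B[1][2] = 8 + 0 = 8, A[1][2] + B[2][2] = 5 + -3 = 2) = 2 (attained at k = 0)
  C[2][0] = min over k of (A[2][0] + B[0][0] = -2 + 10 = 8, A[2][1] + B[1][0] = 8 + 9 = 17, A[2][2] + B[2][0] = -2 + -2 = -4) = -4 (attained at k = 2)
  C[2][1] = min over k of (A[2][0] + B[0][1] = -2 + 0 = -2, A[2][1] + B[1][1] = 8 + 5 = 13, A[2][2] + B[2][1] = -2 + 0 = -2) = -2 (attained at k = 0)
  C[2][2] = min over k of (A[2][0] + B[0][2] = -2 + 1 = -1, A[2][1] + B[1][2] = 8 + 0 = 8, A[2][2] + B[2][2] = -2 + -3 = -5) = -5 (attained at k = 2)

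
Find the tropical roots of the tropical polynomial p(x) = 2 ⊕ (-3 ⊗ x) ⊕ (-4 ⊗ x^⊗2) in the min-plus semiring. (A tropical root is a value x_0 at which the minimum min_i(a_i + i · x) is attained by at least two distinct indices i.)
Roots: {1, 5}

Each tropical root is a break point of the lower envelope of the lines y = a_i + i · x (there are 3 lines, with slopes 0, 1, ..., 2). Only the lines that attain the minimum somewhere contribute to roots; other lines are dominated. Here the surviving (envelope) indices are i = 2, i = 1, i = 0.
Intersections between consecutive envelope lines give the roots: for adjacent envelope indices i < j the intersection is x = (a_i − a_j) / (j − i). Reading off the sorted break points: {1, 5}.
Verification: at each break x_0, at least two indices attain the minimum of min_i(a_i + i · x_0).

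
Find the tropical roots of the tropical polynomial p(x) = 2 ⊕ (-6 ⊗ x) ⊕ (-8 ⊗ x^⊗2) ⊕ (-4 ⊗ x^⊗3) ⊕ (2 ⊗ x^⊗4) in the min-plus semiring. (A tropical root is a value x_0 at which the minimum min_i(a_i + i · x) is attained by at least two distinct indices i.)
Roots: {-6, -4, 2, 8}

Each tropical root is a break point of the lower envelope of the lines y = a_i + i · x (there are 5 lines, with slopes 0, 1, ..., 4). Only the lines that attain the minimum somewhere contribute to roots; other lines are dominated. Here the surviving (envelope) indices are i = 4, i = 3, i = 2, i = 1, i = 0.
Intersections between consecutive envelope lines give the roots: for adjacent envelope indices i < j the intersection is x = (a_i − a_j) / (j − i). Reading off the sorted break points: {-6, -4, 2, 8}.
Verification: at each break x_0, at least two indices attain the minimum of min_i(a_i + i · x_0).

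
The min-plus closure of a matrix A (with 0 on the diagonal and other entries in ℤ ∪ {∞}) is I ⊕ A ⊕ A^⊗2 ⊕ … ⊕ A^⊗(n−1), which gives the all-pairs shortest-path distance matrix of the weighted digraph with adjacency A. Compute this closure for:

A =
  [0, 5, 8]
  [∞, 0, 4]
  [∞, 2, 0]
Closure =
  [0, 5, 8]
  [∞, 0, 4]
  [∞, 2, 0]

This is the Floyd-Warshall all-pairs shortest-path computation. For each intermediate vertex k = 0, 1, …, 2, update dist[i][j] ← min(dist[i][j], dist[i][k] + dist[k][j]). The final matrix gives, for each (i, j), the minimum total weight of any directed path from i to j (possibly empty when i = j).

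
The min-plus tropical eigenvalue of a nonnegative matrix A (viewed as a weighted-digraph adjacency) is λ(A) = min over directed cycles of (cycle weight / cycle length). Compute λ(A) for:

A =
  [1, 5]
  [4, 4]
λ(A) = 1

Enumerate directed cycles and compute their means (weight / length). Sample:
  cycle 0 → 0: weight = 1, length = 1, mean = 1/1 ≈ 1.000
  cycle 1 → 1: weight = 4, length = 1, mean = 4/1 ≈ 4.000
  cycle 0 → 1 → 0: weight = 9, length = 2, mean = 9/2 ≈ 4.500
  cycle 1 → 0 → 1: weight = 9, length = 2, mean = 9/2 ≈ 4.500
Minimum mean = 1.000, attained e.g. along the cycle 0 → 0 with weight 1 and length 1. So λ(A) = 1/1 = 1.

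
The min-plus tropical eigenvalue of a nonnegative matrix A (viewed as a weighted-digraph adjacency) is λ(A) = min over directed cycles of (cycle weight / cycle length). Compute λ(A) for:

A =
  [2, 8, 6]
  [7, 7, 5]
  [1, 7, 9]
λ(A) = 2

Enumerate directed cycles and compute their means (weight / length). Sample:
  cycle 0 → 0: weight = 2, length = 1, mean = 2/1 ≈ 2.000
  cycle 1 → 1: weight = 7, length = 1, mean = 7/1 ≈ 7.000
  cycle 2 → 2: weight = 9, length = 1, mean = 9/1 ≈ 9.000
  cycle 0 → 1 → 0: weight = 15, length = 2, mean = 15/2 ≈ 7.500
  cycle 0 → 2 → 0: weight = 7, length = 2, mean = 7/2 ≈ 3.500
  cycle 1 → 0 → 1: weight = 15, length = 2, mean = 15/2 ≈ 7.500
Minimum mean = 2.000, attained e.g. along the cycle 0 → 0 with weight 2 and length 1. So λ(A) = 2/1 = 2.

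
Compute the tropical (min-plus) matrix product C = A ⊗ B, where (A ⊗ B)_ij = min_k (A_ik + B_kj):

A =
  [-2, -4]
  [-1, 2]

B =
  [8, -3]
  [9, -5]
A ⊗ B =
  [5, -9]
  [7, -4]

Apply the min-plus product entry-by-entry:
  C[0][0] = min over k of (A[0][0] + B[0][0] = -2 + 8 = 6, A[0][1] + B[1][0] = -4 + 9 = 5) = 5 (attained at k = 1)
  C[0][1] = min over k of (A[0][0] + B[0][1] = -2 + -3 = -5, A[0][1] + B[1][1] = -4 + -5 = -9) = -9 (attained at k = 1)
  C[1][0] = min over k of (A[1][0] + B[0][0] = -1 + 8 = 7, A[1][1] + B[1][0] = 2 + 9 = 11) = 7 (attained at k = 0)
  C[1][1] = min over k of (A[1][0] + B[0][1] = -1 + -3 = -4, A[1][1] + B[1][1] = 2 + -5 = -3) = -4 (attained at k = 0)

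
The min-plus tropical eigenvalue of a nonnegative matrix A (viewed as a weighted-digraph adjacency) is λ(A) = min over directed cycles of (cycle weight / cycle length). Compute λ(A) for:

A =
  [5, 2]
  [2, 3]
λ(A) = 2

Enumerate directed cycles and compute their means (weight / length). Sample:
  cycle 0 → 0: weight = 5, length = 1, mean = 5/1 ≈ 5.000
  cycle 1 → 1: weight = 3, length = 1, mean = 3/1 ≈ 3.000
  cycle 0 → 1 → 0: weight = 4, length = 2, mean = 4/2 ≈ 2.000
  cycle 1 → 0 → 1: weight = 4, length = 2, mean = 4/2 ≈ 2.000
Minimum mean = 2.000, attained e.g. along the cycle 0 → 1 → 0 with weight 4 and length 2. So λ(A) = 4/2 = 2.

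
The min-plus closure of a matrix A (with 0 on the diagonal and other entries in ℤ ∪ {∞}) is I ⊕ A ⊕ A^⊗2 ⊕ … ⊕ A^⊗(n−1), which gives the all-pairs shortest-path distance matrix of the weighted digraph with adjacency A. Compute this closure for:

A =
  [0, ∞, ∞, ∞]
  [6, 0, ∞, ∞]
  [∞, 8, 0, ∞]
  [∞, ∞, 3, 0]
Closure =
  [0, ∞, ∞, ∞]
  [6, 0, ∞, ∞]
  [14, 8, 0, ∞]
  [17, 11, 3, 0]

This is the Floyd-Warshall all-pairs shortest-path computation. For each intermediate vertex k = 0, 1, …, 3, update dist[i][j] ← min(dist[i][j], dist[i][k] + dist[k][j]). The final matrix gives, for each (i, j), the minimum total weight of any directed path from i to j (possibly empty when i = j).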